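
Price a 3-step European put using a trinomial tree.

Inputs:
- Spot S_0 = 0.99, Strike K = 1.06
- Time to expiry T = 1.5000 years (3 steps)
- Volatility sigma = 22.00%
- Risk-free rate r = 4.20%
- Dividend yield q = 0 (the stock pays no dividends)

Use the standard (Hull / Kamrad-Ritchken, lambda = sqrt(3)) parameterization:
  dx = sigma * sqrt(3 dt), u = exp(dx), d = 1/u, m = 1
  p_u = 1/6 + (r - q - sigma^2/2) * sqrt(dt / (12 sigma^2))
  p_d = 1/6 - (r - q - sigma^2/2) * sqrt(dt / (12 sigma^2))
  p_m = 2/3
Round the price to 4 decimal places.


Answer: Price = V(0,0) = 0.1097

Derivation:
dt = T/N = 0.500000; dx = sigma*sqrt(3*dt) = 0.269444
u = exp(dx) = 1.309236; d = 1/u = 0.763804
p_u = 0.183182, p_m = 0.666667, p_d = 0.150151
Discount per step: exp(-r*dt) = 0.979219
Stock lattice S(k, j) with j the centered position index:
  k=0: S(0,+0) = 0.9900
  k=1: S(1,-1) = 0.7562; S(1,+0) = 0.9900; S(1,+1) = 1.2961
  k=2: S(2,-2) = 0.5776; S(2,-1) = 0.7562; S(2,+0) = 0.9900; S(2,+1) = 1.2961; S(2,+2) = 1.6970
  k=3: S(3,-3) = 0.4411; S(3,-2) = 0.5776; S(3,-1) = 0.7562; S(3,+0) = 0.9900; S(3,+1) = 1.2961; S(3,+2) = 1.6970; S(3,+3) = 2.2217
Terminal payoffs V(N, j) = max(K - S_T, 0):
  V(3,-3) = 0.618855; V(3,-2) = 0.482437; V(3,-1) = 0.303834; V(3,+0) = 0.070000; V(3,+1) = 0.000000; V(3,+2) = 0.000000; V(3,+3) = 0.000000
Backward induction: V(k, j) = exp(-r*dt) * [p_u * V(k+1, j+1) + p_m * V(k+1, j) + p_d * V(k+1, j-1)]
  V(2,-2) = exp(-r*dt) * [p_u*0.303834 + p_m*0.482437 + p_d*0.618855] = 0.460432
  V(2,-1) = exp(-r*dt) * [p_u*0.070000 + p_m*0.303834 + p_d*0.482437] = 0.281836
  V(2,+0) = exp(-r*dt) * [p_u*0.000000 + p_m*0.070000 + p_d*0.303834] = 0.090370
  V(2,+1) = exp(-r*dt) * [p_u*0.000000 + p_m*0.000000 + p_d*0.070000] = 0.010292
  V(2,+2) = exp(-r*dt) * [p_u*0.000000 + p_m*0.000000 + p_d*0.000000] = 0.000000
  V(1,-1) = exp(-r*dt) * [p_u*0.090370 + p_m*0.281836 + p_d*0.460432] = 0.267894
  V(1,+0) = exp(-r*dt) * [p_u*0.010292 + p_m*0.090370 + p_d*0.281836] = 0.102279
  V(1,+1) = exp(-r*dt) * [p_u*0.000000 + p_m*0.010292 + p_d*0.090370] = 0.020006
  V(0,+0) = exp(-r*dt) * [p_u*0.020006 + p_m*0.102279 + p_d*0.267894] = 0.109747


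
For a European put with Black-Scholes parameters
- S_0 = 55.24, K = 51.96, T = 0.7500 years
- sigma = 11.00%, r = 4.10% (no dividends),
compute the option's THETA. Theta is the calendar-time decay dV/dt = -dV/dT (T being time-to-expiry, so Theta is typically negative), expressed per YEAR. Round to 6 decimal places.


Answer: Theta = -0.467283

Derivation:
d1 = 1.0129939745; d2 = 0.9177311801
phi(d1) = 0.2388267395; exp(-qT) = 1.0000000000; exp(-rT) = 0.9697179723
Theta = -S*exp(-qT)*phi(d1)*sigma/(2*sqrt(T)) + r*K*exp(-rT)*N(-d2) - q*S*exp(-qT)*N(-d1)
N(-d1) = 0.1555315195; N(-d2) = 0.1793798098; sqrt(T) = 0.8660254038
Term 1 = -55.2400 * 1.0000000000 * 0.2388267395 * 0.1100 / (2 * 0.8660254038) = -0.8378546366
Term 2 = 0.0410 * 51.9600 * 0.9697179723 * 0.1793798098 = 0.3705714894
Term 3 = 0 (no dividend yield, q = 0)
Theta = -0.8378546366 + (0.3705714894) + (0.0000000000) = -0.467283


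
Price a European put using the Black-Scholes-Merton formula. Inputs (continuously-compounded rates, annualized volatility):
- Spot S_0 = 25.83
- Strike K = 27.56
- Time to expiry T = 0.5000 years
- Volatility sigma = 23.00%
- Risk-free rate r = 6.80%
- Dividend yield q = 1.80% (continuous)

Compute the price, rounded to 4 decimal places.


Answer: Price = 2.2632

Derivation:
d1 = (ln(S/K) + (r - q + 0.5*sigma^2) * T) / (sigma * sqrt(T)) = -0.16358048
d2 = d1 - sigma * sqrt(T) = -0.32621504
exp(-rT) = 0.96657150; exp(-qT) = 0.99104038
P = K * exp(-rT) * N(-d2) - S_0 * exp(-qT) * N(-d1)
N(-d1) = 0.56496929; N(-d2) = 0.62786917
P = 27.5600 * 0.96657150 * 0.62786917 - 25.8300 * 0.99104038 * 0.56496929 = 2.2632


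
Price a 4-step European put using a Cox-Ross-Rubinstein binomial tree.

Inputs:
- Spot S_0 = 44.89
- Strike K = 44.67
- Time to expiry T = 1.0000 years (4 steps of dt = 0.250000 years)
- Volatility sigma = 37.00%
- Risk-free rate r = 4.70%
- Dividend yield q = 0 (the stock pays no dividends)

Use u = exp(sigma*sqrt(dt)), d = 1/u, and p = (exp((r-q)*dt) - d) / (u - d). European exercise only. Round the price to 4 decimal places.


dt = T/N = 0.250000
u = exp(sigma*sqrt(dt)) = 1.203218; d = 1/u = 0.831104
p = (exp((r-q)*dt) - d) / (u - d) = 0.485644
Discount per step: exp(-r*dt) = 0.988319
Stock lattice S(k, i) with i counting down-moves:
  k=0: S(0,0) = 44.8900
  k=1: S(1,0) = 54.0125; S(1,1) = 37.3083
  k=2: S(2,0) = 64.9888; S(2,1) = 44.8900; S(2,2) = 31.0071
  k=3: S(3,0) = 78.1957; S(3,1) = 54.0125; S(3,2) = 37.3083; S(3,3) = 25.7701
  k=4: S(4,0) = 94.0865; S(4,1) = 64.9888; S(4,2) = 44.8900; S(4,3) = 31.0071; S(4,4) = 21.4176
Terminal payoffs V(N, i) = max(K - S_T, 0):
  V(4,0) = 0.000000; V(4,1) = 0.000000; V(4,2) = 0.000000; V(4,3) = 13.662936; V(4,4) = 23.252356
Backward induction: V(k, i) = exp(-r*dt) * [p * V(k+1, i) + (1-p) * V(k+1, i+1)].
  V(3,0) = exp(-r*dt) * [p*0.000000 + (1-p)*0.000000] = 0.000000
  V(3,1) = exp(-r*dt) * [p*0.000000 + (1-p)*0.000000] = 0.000000
  V(3,2) = exp(-r*dt) * [p*0.000000 + (1-p)*13.662936] = 6.945521
  V(3,3) = exp(-r*dt) * [p*13.662936 + (1-p)*23.252356] = 18.378095
  V(2,0) = exp(-r*dt) * [p*0.000000 + (1-p)*0.000000] = 0.000000
  V(2,1) = exp(-r*dt) * [p*0.000000 + (1-p)*6.945521] = 3.530740
  V(2,2) = exp(-r*dt) * [p*6.945521 + (1-p)*18.378095] = 12.676111
  V(1,0) = exp(-r*dt) * [p*0.000000 + (1-p)*3.530740] = 1.794843
  V(1,1) = exp(-r*dt) * [p*3.530740 + (1-p)*12.676111] = 8.138524
  V(0,0) = exp(-r*dt) * [p*1.794843 + (1-p)*8.138524] = 4.998673

Answer: Price = V(0,0) = 4.9987


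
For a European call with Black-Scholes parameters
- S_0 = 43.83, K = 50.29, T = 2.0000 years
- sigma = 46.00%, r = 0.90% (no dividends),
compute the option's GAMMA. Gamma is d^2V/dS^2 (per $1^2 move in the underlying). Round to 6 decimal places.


d1 = 0.1415939276; d2 = -0.5089443111
phi(d1) = 0.3949630932; exp(-qT) = 1.0000000000; exp(-rT) = 0.9821610324
Gamma = exp(-qT) * phi(d1) / (S * sigma * sqrt(T)) = 1.0000000000 * 0.3949630932 / (43.8300 * 0.4600 * 1.4142135624) = 0.013852

Answer: Gamma = 0.013852


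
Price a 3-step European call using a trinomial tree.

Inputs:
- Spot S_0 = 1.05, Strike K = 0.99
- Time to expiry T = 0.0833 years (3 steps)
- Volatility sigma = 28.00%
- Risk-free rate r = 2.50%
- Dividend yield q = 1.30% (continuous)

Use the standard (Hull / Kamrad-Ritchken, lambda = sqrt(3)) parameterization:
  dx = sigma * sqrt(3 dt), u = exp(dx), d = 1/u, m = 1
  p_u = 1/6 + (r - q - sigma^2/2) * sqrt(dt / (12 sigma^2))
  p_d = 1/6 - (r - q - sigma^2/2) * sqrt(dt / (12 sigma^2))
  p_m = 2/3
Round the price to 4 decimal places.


Answer: Price = V(0,0) = 0.0726

Derivation:
dt = T/N = 0.027767; dx = sigma*sqrt(3*dt) = 0.080813
u = exp(dx) = 1.084168; d = 1/u = 0.922366
p_u = 0.161994, p_m = 0.666667, p_d = 0.171340
Discount per step: exp(-r*dt) = 0.999306
Stock lattice S(k, j) with j the centered position index:
  k=0: S(0,+0) = 1.0500
  k=1: S(1,-1) = 0.9685; S(1,+0) = 1.0500; S(1,+1) = 1.1384
  k=2: S(2,-2) = 0.8933; S(2,-1) = 0.9685; S(2,+0) = 1.0500; S(2,+1) = 1.1384; S(2,+2) = 1.2342
  k=3: S(3,-3) = 0.8239; S(3,-2) = 0.8933; S(3,-1) = 0.9685; S(3,+0) = 1.0500; S(3,+1) = 1.1384; S(3,+2) = 1.2342; S(3,+3) = 1.3381
Terminal payoffs V(N, j) = max(S_T - K, 0):
  V(3,-3) = 0.000000; V(3,-2) = 0.000000; V(3,-1) = 0.000000; V(3,+0) = 0.060000; V(3,+1) = 0.148376; V(3,+2) = 0.244191; V(3,+3) = 0.348071
Backward induction: V(k, j) = exp(-r*dt) * [p_u * V(k+1, j+1) + p_m * V(k+1, j) + p_d * V(k+1, j-1)]
  V(2,-2) = exp(-r*dt) * [p_u*0.000000 + p_m*0.000000 + p_d*0.000000] = 0.000000
  V(2,-1) = exp(-r*dt) * [p_u*0.060000 + p_m*0.000000 + p_d*0.000000] = 0.009713
  V(2,+0) = exp(-r*dt) * [p_u*0.148376 + p_m*0.060000 + p_d*0.000000] = 0.063992
  V(2,+1) = exp(-r*dt) * [p_u*0.244191 + p_m*0.148376 + p_d*0.060000] = 0.148652
  V(2,+2) = exp(-r*dt) * [p_u*0.348071 + p_m*0.244191 + p_d*0.148376] = 0.244432
  V(1,-1) = exp(-r*dt) * [p_u*0.063992 + p_m*0.009713 + p_d*0.000000] = 0.016830
  V(1,+0) = exp(-r*dt) * [p_u*0.148652 + p_m*0.063992 + p_d*0.009713] = 0.068359
  V(1,+1) = exp(-r*dt) * [p_u*0.244432 + p_m*0.148652 + p_d*0.063992] = 0.149558
  V(0,+0) = exp(-r*dt) * [p_u*0.149558 + p_m*0.068359 + p_d*0.016830] = 0.072633


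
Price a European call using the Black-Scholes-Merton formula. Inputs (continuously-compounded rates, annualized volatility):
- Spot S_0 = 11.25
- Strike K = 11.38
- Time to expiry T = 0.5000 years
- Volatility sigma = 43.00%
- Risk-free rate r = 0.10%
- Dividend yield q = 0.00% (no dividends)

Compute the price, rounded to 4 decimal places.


d1 = (ln(S/K) + (r - q + 0.5*sigma^2) * T) / (sigma * sqrt(T)) = 0.11588559
d2 = d1 - sigma * sqrt(T) = -0.18817032
exp(-rT) = 0.99950012; exp(-qT) = 1.00000000
C = S_0 * exp(-qT) * N(d1) - K * exp(-rT) * N(d2)
N(d1) = 0.54612839; N(d2) = 0.42537157
C = 11.2500 * 1.00000000 * 0.54612839 - 11.3800 * 0.99950012 * 0.42537157 = 1.3056

Answer: Price = 1.3056


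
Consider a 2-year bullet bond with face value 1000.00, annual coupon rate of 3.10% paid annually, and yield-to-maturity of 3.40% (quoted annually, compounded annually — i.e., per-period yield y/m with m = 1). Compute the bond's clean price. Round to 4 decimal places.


Answer: Price = 994.2927

Derivation:
Coupon per period c = face * coupon_rate / m = 31.000000
Periods per year m = 1; per-period yield y/m = 0.034000
Number of cashflows N = 2
Cashflows (t years, CF_t, discount factor 1/(1+y/m)^(m*t), PV):
  t = 1.0000: CF_t = 31.000000, DF = 0.967118, PV = 29.980658
  t = 2.0000: CF_t = 1031.000000, DF = 0.935317, PV = 964.312037
Price P = sum_t PV_t = 994.292694


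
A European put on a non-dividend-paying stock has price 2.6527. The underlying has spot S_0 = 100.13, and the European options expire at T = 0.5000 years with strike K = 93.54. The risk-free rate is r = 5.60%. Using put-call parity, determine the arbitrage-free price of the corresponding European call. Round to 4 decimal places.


Answer: Call price = 11.8255

Derivation:
Put-call parity: C - P = S_0 * exp(-qT) - K * exp(-rT).
S_0 * exp(-qT) = 100.1300 * 1.00000000 = 100.13000000
K * exp(-rT) = 93.5400 * 0.97238837 = 90.95720783
C = P + S*exp(-qT) - K*exp(-rT)
C = 2.6527 + 100.13000000 - 90.95720783 = 11.8255


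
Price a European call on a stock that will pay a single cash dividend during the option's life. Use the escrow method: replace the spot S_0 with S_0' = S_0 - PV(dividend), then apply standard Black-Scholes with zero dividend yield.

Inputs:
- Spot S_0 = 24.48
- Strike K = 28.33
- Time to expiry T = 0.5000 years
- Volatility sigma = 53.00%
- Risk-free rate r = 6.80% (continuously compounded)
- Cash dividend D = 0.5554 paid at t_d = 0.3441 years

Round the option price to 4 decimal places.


PV(D) = D * exp(-r * t_d) = 0.5554 * 0.97687283 = 0.54255517
S_0' = S_0 - PV(D) = 24.4800 - 0.54255517 = 23.93744483
d1 = (ln(S_0'/K) + (r + sigma^2/2)*T) / (sigma*sqrt(T)) = -0.17144632
d2 = d1 - sigma*sqrt(T) = -0.54621291
exp(-rT) = 0.96657150
N(d1) = 0.43193642; N(d2) = 0.29245980
C = S_0' * N(d1) - K * exp(-rT) * N(d2) = 23.93744483 * 0.43193642 - 28.3300 * 0.96657150 * 0.29245980 = 2.3310

Answer: Price = 2.3310


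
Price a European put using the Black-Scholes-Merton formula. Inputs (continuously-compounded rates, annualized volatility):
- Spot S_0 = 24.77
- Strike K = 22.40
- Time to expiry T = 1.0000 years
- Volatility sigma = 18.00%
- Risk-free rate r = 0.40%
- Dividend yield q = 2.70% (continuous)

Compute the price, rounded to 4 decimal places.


d1 = (ln(S/K) + (r - q + 0.5*sigma^2) * T) / (sigma * sqrt(T)) = 0.52095714
d2 = d1 - sigma * sqrt(T) = 0.34095714
exp(-rT) = 0.99600799; exp(-qT) = 0.97336124
P = K * exp(-rT) * N(-d2) - S_0 * exp(-qT) * N(-d1)
N(-d1) = 0.30119832; N(-d2) = 0.36656793
P = 22.4000 * 0.99600799 * 0.36656793 - 24.7700 * 0.97336124 * 0.30119832 = 0.9164

Answer: Price = 0.9164


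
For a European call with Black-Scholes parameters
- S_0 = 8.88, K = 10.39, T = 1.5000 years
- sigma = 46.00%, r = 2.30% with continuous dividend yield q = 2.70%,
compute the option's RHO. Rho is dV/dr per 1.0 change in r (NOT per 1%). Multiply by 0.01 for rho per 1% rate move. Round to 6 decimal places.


Answer: Rho = 4.275580

Derivation:
d1 = -0.0077074581; d2 = -0.5710900990
phi(d1) = 0.3989304310; exp(-qT) = 0.9603091645; exp(-rT) = 0.9660883397
N(d2) = 0.2839692849
Rho = K*T*exp(-rT)*N(d2) = 10.3900 * 1.5000 * 0.9660883397 * 0.2839692849 = 4.275580


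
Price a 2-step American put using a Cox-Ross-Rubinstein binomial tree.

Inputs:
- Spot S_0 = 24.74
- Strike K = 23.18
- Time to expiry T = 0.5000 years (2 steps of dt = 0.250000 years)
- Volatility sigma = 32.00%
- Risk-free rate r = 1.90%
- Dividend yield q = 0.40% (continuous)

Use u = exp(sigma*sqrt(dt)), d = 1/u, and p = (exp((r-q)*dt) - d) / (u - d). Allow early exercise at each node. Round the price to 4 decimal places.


Answer: Price = V(0,0) = 1.4414

Derivation:
dt = T/N = 0.250000
u = exp(sigma*sqrt(dt)) = 1.173511; d = 1/u = 0.852144
p = (exp((r-q)*dt) - d) / (u - d) = 0.471776
Discount per step: exp(-r*dt) = 0.995261
Stock lattice S(k, i) with i counting down-moves:
  k=0: S(0,0) = 24.7400
  k=1: S(1,0) = 29.0327; S(1,1) = 21.0820
  k=2: S(2,0) = 34.0701; S(2,1) = 24.7400; S(2,2) = 17.9649
Terminal payoffs V(N, i) = max(K - S_T, 0):
  V(2,0) = 0.000000; V(2,1) = 0.000000; V(2,2) = 5.215073
Backward induction: V(k, i) = exp(-r*dt) * [p * V(k+1, i) + (1-p) * V(k+1, i+1)]; then take max(V_cont, immediate exercise) for American.
  V(1,0) = exp(-r*dt) * [p*0.000000 + (1-p)*0.000000] = 0.000000; exercise = 0.000000; V(1,0) = max -> 0.000000
  V(1,1) = exp(-r*dt) * [p*0.000000 + (1-p)*5.215073] = 2.741673; exercise = 2.097963; V(1,1) = max -> 2.741673
  V(0,0) = exp(-r*dt) * [p*0.000000 + (1-p)*2.741673] = 1.441355; exercise = 0.000000; V(0,0) = max -> 1.441355


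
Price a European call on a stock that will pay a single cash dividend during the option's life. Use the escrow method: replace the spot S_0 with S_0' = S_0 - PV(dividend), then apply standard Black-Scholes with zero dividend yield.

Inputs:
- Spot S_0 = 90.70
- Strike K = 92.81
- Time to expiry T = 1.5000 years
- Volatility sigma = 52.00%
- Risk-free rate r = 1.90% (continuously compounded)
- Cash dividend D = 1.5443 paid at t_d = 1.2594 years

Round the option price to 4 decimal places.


Answer: Price = 21.9087

Derivation:
PV(D) = D * exp(-r * t_d) = 1.5443 * 0.97635542 = 1.50778567
S_0' = S_0 - PV(D) = 90.7000 - 1.50778567 = 89.19221433
d1 = (ln(S_0'/K) + (r + sigma^2/2)*T) / (sigma*sqrt(T)) = 0.30075237
d2 = d1 - sigma*sqrt(T) = -0.33611496
exp(-rT) = 0.97190229
N(d1) = 0.61819833; N(d2) = 0.36839209
C = S_0' * N(d1) - K * exp(-rT) * N(d2) = 89.19221433 * 0.61819833 - 92.8100 * 0.97190229 * 0.36839209 = 21.9087


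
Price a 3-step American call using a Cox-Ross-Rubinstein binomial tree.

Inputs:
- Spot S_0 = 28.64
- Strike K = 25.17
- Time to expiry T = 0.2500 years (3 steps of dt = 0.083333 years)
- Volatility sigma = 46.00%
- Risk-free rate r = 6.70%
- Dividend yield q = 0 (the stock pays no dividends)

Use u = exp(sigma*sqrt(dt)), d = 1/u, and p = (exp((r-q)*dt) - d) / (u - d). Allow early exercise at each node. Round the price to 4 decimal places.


dt = T/N = 0.083333
u = exp(sigma*sqrt(dt)) = 1.142011; d = 1/u = 0.875648
p = (exp((r-q)*dt) - d) / (u - d) = 0.487871
Discount per step: exp(-r*dt) = 0.994432
Stock lattice S(k, i) with i counting down-moves:
  k=0: S(0,0) = 28.6400
  k=1: S(1,0) = 32.7072; S(1,1) = 25.0786
  k=2: S(2,0) = 37.3520; S(2,1) = 28.6400; S(2,2) = 21.9600
  k=3: S(3,0) = 42.6563; S(3,1) = 32.7072; S(3,2) = 25.0786; S(3,3) = 19.2293
Terminal payoffs V(N, i) = max(S_T - K, 0):
  V(3,0) = 17.486345; V(3,1) = 7.537189; V(3,2) = 0.000000; V(3,3) = 0.000000
Backward induction: V(k, i) = exp(-r*dt) * [p * V(k+1, i) + (1-p) * V(k+1, i+1)]; then take max(V_cont, immediate exercise) for American.
  V(2,0) = exp(-r*dt) * [p*17.486345 + (1-p)*7.537189] = 12.322104; exercise = 12.181963; V(2,0) = max -> 12.322104
  V(2,1) = exp(-r*dt) * [p*7.537189 + (1-p)*0.000000] = 3.656703; exercise = 3.470000; V(2,1) = max -> 3.656703
  V(2,2) = exp(-r*dt) * [p*0.000000 + (1-p)*0.000000] = 0.000000; exercise = 0.000000; V(2,2) = max -> 0.000000
  V(1,0) = exp(-r*dt) * [p*12.322104 + (1-p)*3.656703] = 7.840404; exercise = 7.537189; V(1,0) = max -> 7.840404
  V(1,1) = exp(-r*dt) * [p*3.656703 + (1-p)*0.000000] = 1.774067; exercise = 0.000000; V(1,1) = max -> 1.774067
  V(0,0) = exp(-r*dt) * [p*7.840404 + (1-p)*1.774067] = 4.707301; exercise = 3.470000; V(0,0) = max -> 4.707301

Answer: Price = V(0,0) = 4.7073


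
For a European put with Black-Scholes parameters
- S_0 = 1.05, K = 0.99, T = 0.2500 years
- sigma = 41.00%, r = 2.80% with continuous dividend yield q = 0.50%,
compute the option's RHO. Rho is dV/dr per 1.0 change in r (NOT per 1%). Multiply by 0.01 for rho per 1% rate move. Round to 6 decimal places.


d1 = 0.4175756099; d2 = 0.2125756099
phi(d1) = 0.3656337140; exp(-qT) = 0.9987507809; exp(-rT) = 0.9930244429
N(-d2) = 0.4158289986
Rho = -K*T*exp(-rT)*N(-d2) = -0.9900 * 0.2500 * 0.9930244429 * 0.4158289986 = -0.102200

Answer: Rho = -0.102200


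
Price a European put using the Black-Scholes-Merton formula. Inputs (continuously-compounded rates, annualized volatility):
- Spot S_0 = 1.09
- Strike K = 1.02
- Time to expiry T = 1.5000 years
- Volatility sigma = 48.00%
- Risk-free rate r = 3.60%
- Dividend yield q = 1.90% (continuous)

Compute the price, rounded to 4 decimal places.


Answer: Price = 0.1904

Derivation:
d1 = (ln(S/K) + (r - q + 0.5*sigma^2) * T) / (sigma * sqrt(T)) = 0.45022144
d2 = d1 - sigma * sqrt(T) = -0.13765610
exp(-rT) = 0.94743211; exp(-qT) = 0.97190229
P = K * exp(-rT) * N(-d2) - S_0 * exp(-qT) * N(-d1)
N(-d1) = 0.32627539; N(-d2) = 0.55474389
P = 1.0200 * 0.94743211 * 0.55474389 - 1.0900 * 0.97190229 * 0.32627539 = 0.1904


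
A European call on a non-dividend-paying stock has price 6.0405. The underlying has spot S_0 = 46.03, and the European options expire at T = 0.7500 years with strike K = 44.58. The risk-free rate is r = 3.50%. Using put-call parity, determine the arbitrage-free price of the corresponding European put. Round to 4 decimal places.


Put-call parity: C - P = S_0 * exp(-qT) - K * exp(-rT).
S_0 * exp(-qT) = 46.0300 * 1.00000000 = 46.03000000
K * exp(-rT) = 44.5800 * 0.97409154 = 43.42500069
P = C - S*exp(-qT) + K*exp(-rT)
P = 6.0405 - 46.03000000 + 43.42500069 = 3.4355

Answer: Put price = 3.4355


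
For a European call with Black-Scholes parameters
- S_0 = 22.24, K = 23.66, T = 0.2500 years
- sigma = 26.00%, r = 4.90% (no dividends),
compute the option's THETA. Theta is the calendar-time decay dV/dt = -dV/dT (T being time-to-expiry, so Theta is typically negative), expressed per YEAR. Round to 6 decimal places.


Answer: Theta = -2.568933

Derivation:
d1 = -0.3168722244; d2 = -0.4468722244
phi(d1) = 0.3794082274; exp(-qT) = 1.0000000000; exp(-rT) = 0.9878247258
Theta = -S*exp(-qT)*phi(d1)*sigma/(2*sqrt(T)) - r*K*exp(-rT)*N(d2) + q*S*exp(-qT)*N(d1)
N(d1) = 0.3756702793; N(d2) = 0.3274836598; sqrt(T) = 0.5000000000
Term 1 = -22.2400 * 1.0000000000 * 0.3794082274 * 0.2600 / (2 * 0.5000000000) = -2.1938901341
Term 2 = -0.0490 * 23.6600 * 0.9878247258 * 0.3274836598 = -0.3750423818
Term 3 = 0 (no dividend yield, q = 0)
Theta = -2.1938901341 + (-0.3750423818) + (0.0000000000) = -2.568933


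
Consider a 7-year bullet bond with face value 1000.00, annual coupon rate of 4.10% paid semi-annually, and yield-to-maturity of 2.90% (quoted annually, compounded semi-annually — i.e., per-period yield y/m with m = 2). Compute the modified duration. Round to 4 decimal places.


Answer: Modified duration = 6.1037

Derivation:
Coupon per period c = face * coupon_rate / m = 20.500000
Periods per year m = 2; per-period yield y/m = 0.014500
Number of cashflows N = 14
Cashflows (t years, CF_t, discount factor 1/(1+y/m)^(m*t), PV):
  t = 0.5000: CF_t = 20.500000, DF = 0.985707, PV = 20.206999
  t = 1.0000: CF_t = 20.500000, DF = 0.971619, PV = 19.918185
  t = 1.5000: CF_t = 20.500000, DF = 0.957732, PV = 19.633499
  t = 2.0000: CF_t = 20.500000, DF = 0.944043, PV = 19.352882
  t = 2.5000: CF_t = 20.500000, DF = 0.930550, PV = 19.076276
  t = 3.0000: CF_t = 20.500000, DF = 0.917250, PV = 18.803624
  t = 3.5000: CF_t = 20.500000, DF = 0.904140, PV = 18.534868
  t = 4.0000: CF_t = 20.500000, DF = 0.891217, PV = 18.269954
  t = 4.5000: CF_t = 20.500000, DF = 0.878479, PV = 18.008826
  t = 5.0000: CF_t = 20.500000, DF = 0.865923, PV = 17.751430
  t = 5.5000: CF_t = 20.500000, DF = 0.853547, PV = 17.497713
  t = 6.0000: CF_t = 20.500000, DF = 0.841347, PV = 17.247623
  t = 6.5000: CF_t = 20.500000, DF = 0.829322, PV = 17.001107
  t = 7.0000: CF_t = 1020.500000, DF = 0.817469, PV = 834.227092
Price P = sum_t PV_t = 1075.530078
First compute Macaulay numerator sum_t t * PV_t:
  t * PV_t at t = 0.5000: 10.103499
  t * PV_t at t = 1.0000: 19.918185
  t * PV_t at t = 1.5000: 29.450249
  t * PV_t at t = 2.0000: 38.705765
  t * PV_t at t = 2.5000: 47.690691
  t * PV_t at t = 3.0000: 56.410871
  t * PV_t at t = 3.5000: 64.872039
  t * PV_t at t = 4.0000: 73.079815
  t * PV_t at t = 4.5000: 81.039716
  t * PV_t at t = 5.0000: 88.757151
  t * PV_t at t = 5.5000: 96.237423
  t * PV_t at t = 6.0000: 103.485737
  t * PV_t at t = 6.5000: 110.507194
  t * PV_t at t = 7.0000: 5839.589646
Macaulay duration D = 6659.847980 / 1075.530078 = 6.192154
Modified duration = D / (1 + y/m) = 6.192154 / (1 + 0.014500) = 6.103651


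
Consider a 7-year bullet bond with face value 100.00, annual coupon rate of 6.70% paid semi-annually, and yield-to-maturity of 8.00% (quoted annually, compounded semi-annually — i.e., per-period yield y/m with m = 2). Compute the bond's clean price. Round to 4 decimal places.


Coupon per period c = face * coupon_rate / m = 3.350000
Periods per year m = 2; per-period yield y/m = 0.040000
Number of cashflows N = 14
Cashflows (t years, CF_t, discount factor 1/(1+y/m)^(m*t), PV):
  t = 0.5000: CF_t = 3.350000, DF = 0.961538, PV = 3.221154
  t = 1.0000: CF_t = 3.350000, DF = 0.924556, PV = 3.097263
  t = 1.5000: CF_t = 3.350000, DF = 0.888996, PV = 2.978138
  t = 2.0000: CF_t = 3.350000, DF = 0.854804, PV = 2.863594
  t = 2.5000: CF_t = 3.350000, DF = 0.821927, PV = 2.753456
  t = 3.0000: CF_t = 3.350000, DF = 0.790315, PV = 2.647554
  t = 3.5000: CF_t = 3.350000, DF = 0.759918, PV = 2.545725
  t = 4.0000: CF_t = 3.350000, DF = 0.730690, PV = 2.447812
  t = 4.5000: CF_t = 3.350000, DF = 0.702587, PV = 2.353666
  t = 5.0000: CF_t = 3.350000, DF = 0.675564, PV = 2.263140
  t = 5.5000: CF_t = 3.350000, DF = 0.649581, PV = 2.176096
  t = 6.0000: CF_t = 3.350000, DF = 0.624597, PV = 2.092400
  t = 6.5000: CF_t = 3.350000, DF = 0.600574, PV = 2.011923
  t = 7.0000: CF_t = 103.350000, DF = 0.577475, PV = 59.682050
Price P = sum_t PV_t = 93.133970

Answer: Price = 93.1340


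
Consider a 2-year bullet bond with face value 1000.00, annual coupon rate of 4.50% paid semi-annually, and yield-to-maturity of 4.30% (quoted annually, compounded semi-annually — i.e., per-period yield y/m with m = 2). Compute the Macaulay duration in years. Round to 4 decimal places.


Coupon per period c = face * coupon_rate / m = 22.500000
Periods per year m = 2; per-period yield y/m = 0.021500
Number of cashflows N = 4
Cashflows (t years, CF_t, discount factor 1/(1+y/m)^(m*t), PV):
  t = 0.5000: CF_t = 22.500000, DF = 0.978953, PV = 22.026432
  t = 1.0000: CF_t = 22.500000, DF = 0.958348, PV = 21.562831
  t = 1.5000: CF_t = 22.500000, DF = 0.938177, PV = 21.108988
  t = 2.0000: CF_t = 1022.500000, DF = 0.918431, PV = 939.095659
Price P = sum_t PV_t = 1003.793909
Macaulay numerator sum_t t * PV_t:
  t * PV_t at t = 0.5000: 11.013216
  t * PV_t at t = 1.0000: 21.562831
  t * PV_t at t = 1.5000: 31.663481
  t * PV_t at t = 2.0000: 1878.191317
Macaulay duration D = (sum_t t * PV_t) / P = 1942.430845 / 1003.793909 = 1.935089

Answer: Macaulay duration = 1.9351 years


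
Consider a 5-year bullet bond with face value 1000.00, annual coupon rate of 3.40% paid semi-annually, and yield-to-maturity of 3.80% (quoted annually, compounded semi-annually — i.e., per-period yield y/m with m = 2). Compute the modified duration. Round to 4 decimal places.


Answer: Modified duration = 4.5497

Derivation:
Coupon per period c = face * coupon_rate / m = 17.000000
Periods per year m = 2; per-period yield y/m = 0.019000
Number of cashflows N = 10
Cashflows (t years, CF_t, discount factor 1/(1+y/m)^(m*t), PV):
  t = 0.5000: CF_t = 17.000000, DF = 0.981354, PV = 16.683023
  t = 1.0000: CF_t = 17.000000, DF = 0.963056, PV = 16.371955
  t = 1.5000: CF_t = 17.000000, DF = 0.945099, PV = 16.066688
  t = 2.0000: CF_t = 17.000000, DF = 0.927477, PV = 15.767113
  t = 2.5000: CF_t = 17.000000, DF = 0.910184, PV = 15.473124
  t = 3.0000: CF_t = 17.000000, DF = 0.893213, PV = 15.184616
  t = 3.5000: CF_t = 17.000000, DF = 0.876558, PV = 14.901488
  t = 4.0000: CF_t = 17.000000, DF = 0.860214, PV = 14.623639
  t = 4.5000: CF_t = 17.000000, DF = 0.844175, PV = 14.350970
  t = 5.0000: CF_t = 1017.000000, DF = 0.828434, PV = 842.517854
Price P = sum_t PV_t = 981.940470
First compute Macaulay numerator sum_t t * PV_t:
  t * PV_t at t = 0.5000: 8.341511
  t * PV_t at t = 1.0000: 16.371955
  t * PV_t at t = 1.5000: 24.100033
  t * PV_t at t = 2.0000: 31.534226
  t * PV_t at t = 2.5000: 38.682810
  t * PV_t at t = 3.0000: 45.553848
  t * PV_t at t = 3.5000: 52.155208
  t * PV_t at t = 4.0000: 58.494555
  t * PV_t at t = 4.5000: 64.579366
  t * PV_t at t = 5.0000: 4212.589270
Macaulay duration D = 4552.402782 / 981.940470 = 4.636129
Modified duration = D / (1 + y/m) = 4.636129 / (1 + 0.019000) = 4.549685


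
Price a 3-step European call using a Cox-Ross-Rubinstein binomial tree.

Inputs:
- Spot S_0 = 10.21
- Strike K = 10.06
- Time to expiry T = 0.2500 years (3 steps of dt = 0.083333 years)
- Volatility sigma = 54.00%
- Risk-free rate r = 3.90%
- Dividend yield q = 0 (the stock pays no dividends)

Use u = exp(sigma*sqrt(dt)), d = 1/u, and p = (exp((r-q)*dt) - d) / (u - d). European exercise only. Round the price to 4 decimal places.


Answer: Price = V(0,0) = 1.3011

Derivation:
dt = T/N = 0.083333
u = exp(sigma*sqrt(dt)) = 1.168691; d = 1/u = 0.855658
p = (exp((r-q)*dt) - d) / (u - d) = 0.471507
Discount per step: exp(-r*dt) = 0.996755
Stock lattice S(k, i) with i counting down-moves:
  k=0: S(0,0) = 10.2100
  k=1: S(1,0) = 11.9323; S(1,1) = 8.7363
  k=2: S(2,0) = 13.9452; S(2,1) = 10.2100; S(2,2) = 7.4753
  k=3: S(3,0) = 16.2977; S(3,1) = 11.9323; S(3,2) = 8.7363; S(3,3) = 6.3963
Terminal payoffs V(N, i) = max(S_T - K, 0):
  V(3,0) = 6.237657; V(3,1) = 1.872338; V(3,2) = 0.000000; V(3,3) = 0.000000
Backward induction: V(k, i) = exp(-r*dt) * [p * V(k+1, i) + (1-p) * V(k+1, i+1)].
  V(2,0) = exp(-r*dt) * [p*6.237657 + (1-p)*1.872338] = 3.917862
  V(2,1) = exp(-r*dt) * [p*1.872338 + (1-p)*0.000000] = 0.879956
  V(2,2) = exp(-r*dt) * [p*0.000000 + (1-p)*0.000000] = 0.000000
  V(1,0) = exp(-r*dt) * [p*3.917862 + (1-p)*0.879956] = 2.304846
  V(1,1) = exp(-r*dt) * [p*0.879956 + (1-p)*0.000000] = 0.413559
  V(0,0) = exp(-r*dt) * [p*2.304846 + (1-p)*0.413559] = 1.301078


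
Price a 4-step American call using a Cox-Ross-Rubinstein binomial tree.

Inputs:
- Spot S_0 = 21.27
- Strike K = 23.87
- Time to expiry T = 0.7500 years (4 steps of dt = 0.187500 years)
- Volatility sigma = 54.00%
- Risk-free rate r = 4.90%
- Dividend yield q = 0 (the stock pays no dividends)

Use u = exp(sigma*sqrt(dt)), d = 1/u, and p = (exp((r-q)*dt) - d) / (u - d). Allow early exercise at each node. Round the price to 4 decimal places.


dt = T/N = 0.187500
u = exp(sigma*sqrt(dt)) = 1.263426; d = 1/u = 0.791499
p = (exp((r-q)*dt) - d) / (u - d) = 0.461366
Discount per step: exp(-r*dt) = 0.990855
Stock lattice S(k, i) with i counting down-moves:
  k=0: S(0,0) = 21.2700
  k=1: S(1,0) = 26.8731; S(1,1) = 16.8352
  k=2: S(2,0) = 33.9521; S(2,1) = 21.2700; S(2,2) = 13.3250
  k=3: S(3,0) = 42.8960; S(3,1) = 26.8731; S(3,2) = 16.8352; S(3,3) = 10.5467
  k=4: S(4,0) = 54.1959; S(4,1) = 33.9521; S(4,2) = 21.2700; S(4,3) = 13.3250; S(4,4) = 8.3477
Terminal payoffs V(N, i) = max(S_T - K, 0):
  V(4,0) = 30.325889; V(4,1) = 10.082122; V(4,2) = 0.000000; V(4,3) = 0.000000; V(4,4) = 0.000000
Backward induction: V(k, i) = exp(-r*dt) * [p * V(k+1, i) + (1-p) * V(k+1, i+1)]; then take max(V_cont, immediate exercise) for American.
  V(3,0) = exp(-r*dt) * [p*30.325889 + (1-p)*10.082122] = 19.244285; exercise = 19.025984; V(3,0) = max -> 19.244285
  V(3,1) = exp(-r*dt) * [p*10.082122 + (1-p)*0.000000] = 4.609007; exercise = 3.003065; V(3,1) = max -> 4.609007
  V(3,2) = exp(-r*dt) * [p*0.000000 + (1-p)*0.000000] = 0.000000; exercise = 0.000000; V(3,2) = max -> 0.000000
  V(3,3) = exp(-r*dt) * [p*0.000000 + (1-p)*0.000000] = 0.000000; exercise = 0.000000; V(3,3) = max -> 0.000000
  V(2,0) = exp(-r*dt) * [p*19.244285 + (1-p)*4.609007] = 11.257323; exercise = 10.082122; V(2,0) = max -> 11.257323
  V(2,1) = exp(-r*dt) * [p*4.609007 + (1-p)*0.000000] = 2.106992; exercise = 0.000000; V(2,1) = max -> 2.106992
  V(2,2) = exp(-r*dt) * [p*0.000000 + (1-p)*0.000000] = 0.000000; exercise = 0.000000; V(2,2) = max -> 0.000000
  V(1,0) = exp(-r*dt) * [p*11.257323 + (1-p)*2.106992] = 6.270765; exercise = 3.003065; V(1,0) = max -> 6.270765
  V(1,1) = exp(-r*dt) * [p*2.106992 + (1-p)*0.000000] = 0.963204; exercise = 0.000000; V(1,1) = max -> 0.963204
  V(0,0) = exp(-r*dt) * [p*6.270765 + (1-p)*0.963204] = 3.380728; exercise = 0.000000; V(0,0) = max -> 3.380728

Answer: Price = V(0,0) = 3.3807


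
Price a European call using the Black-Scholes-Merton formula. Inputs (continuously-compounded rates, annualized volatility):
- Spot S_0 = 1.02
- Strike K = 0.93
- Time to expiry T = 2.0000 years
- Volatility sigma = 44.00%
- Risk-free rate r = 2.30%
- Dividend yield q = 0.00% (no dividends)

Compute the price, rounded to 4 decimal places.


d1 = (ln(S/K) + (r - q + 0.5*sigma^2) * T) / (sigma * sqrt(T)) = 0.53350133
d2 = d1 - sigma * sqrt(T) = -0.08875264
exp(-rT) = 0.95504196; exp(-qT) = 1.00000000
C = S_0 * exp(-qT) * N(d1) - K * exp(-rT) * N(d2)
N(d1) = 0.70315671; N(d2) = 0.46463925
C = 1.0200 * 1.00000000 * 0.70315671 - 0.9300 * 0.95504196 * 0.46463925 = 0.3045

Answer: Price = 0.3045


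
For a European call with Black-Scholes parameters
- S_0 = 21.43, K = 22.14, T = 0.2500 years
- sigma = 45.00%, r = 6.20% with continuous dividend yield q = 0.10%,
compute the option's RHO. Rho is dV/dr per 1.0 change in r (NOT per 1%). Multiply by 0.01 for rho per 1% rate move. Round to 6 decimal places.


d1 = 0.0354150320; d2 = -0.1895849680
phi(d1) = 0.3986921772; exp(-qT) = 0.9997500312; exp(-rT) = 0.9846195068
N(d2) = 0.4248171837
Rho = K*T*exp(-rT)*N(d2) = 22.1400 * 0.2500 * 0.9846195068 * 0.4248171837 = 2.315198

Answer: Rho = 2.315198


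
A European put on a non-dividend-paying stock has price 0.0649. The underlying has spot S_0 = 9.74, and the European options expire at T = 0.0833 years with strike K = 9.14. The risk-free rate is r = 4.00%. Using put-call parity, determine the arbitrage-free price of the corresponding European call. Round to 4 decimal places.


Answer: Call price = 0.6953

Derivation:
Put-call parity: C - P = S_0 * exp(-qT) - K * exp(-rT).
S_0 * exp(-qT) = 9.7400 * 1.00000000 = 9.74000000
K * exp(-rT) = 9.1400 * 0.99667354 = 9.10959620
C = P + S*exp(-qT) - K*exp(-rT)
C = 0.0649 + 9.74000000 - 9.10959620 = 0.6953


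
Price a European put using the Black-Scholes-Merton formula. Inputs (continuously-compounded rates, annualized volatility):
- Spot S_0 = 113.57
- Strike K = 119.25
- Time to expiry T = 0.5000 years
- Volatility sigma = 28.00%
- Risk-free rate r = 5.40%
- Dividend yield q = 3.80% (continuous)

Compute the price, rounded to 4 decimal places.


Answer: Price = 11.4799

Derivation:
d1 = (ln(S/K) + (r - q + 0.5*sigma^2) * T) / (sigma * sqrt(T)) = -0.10709002
d2 = d1 - sigma * sqrt(T) = -0.30507992
exp(-rT) = 0.97336124; exp(-qT) = 0.98117936
P = K * exp(-rT) * N(-d2) - S_0 * exp(-qT) * N(-d1)
N(-d1) = 0.54264122; N(-d2) = 0.61984736
P = 119.2500 * 0.97336124 * 0.61984736 - 113.5700 * 0.98117936 * 0.54264122 = 11.4799


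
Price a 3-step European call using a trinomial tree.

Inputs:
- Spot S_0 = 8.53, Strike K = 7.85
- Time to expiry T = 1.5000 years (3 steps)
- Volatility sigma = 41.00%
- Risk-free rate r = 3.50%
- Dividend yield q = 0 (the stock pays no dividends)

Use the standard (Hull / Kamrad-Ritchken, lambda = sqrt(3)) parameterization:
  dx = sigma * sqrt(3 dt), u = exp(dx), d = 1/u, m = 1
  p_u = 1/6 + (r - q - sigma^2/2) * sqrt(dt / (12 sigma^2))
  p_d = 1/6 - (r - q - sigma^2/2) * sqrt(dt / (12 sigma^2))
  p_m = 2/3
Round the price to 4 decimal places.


Answer: Price = V(0,0) = 2.1301

Derivation:
dt = T/N = 0.500000; dx = sigma*sqrt(3*dt) = 0.502145
u = exp(dx) = 1.652262; d = 1/u = 0.605231
p_u = 0.142246, p_m = 0.666667, p_d = 0.191087
Discount per step: exp(-r*dt) = 0.982652
Stock lattice S(k, j) with j the centered position index:
  k=0: S(0,+0) = 8.5300
  k=1: S(1,-1) = 5.1626; S(1,+0) = 8.5300; S(1,+1) = 14.0938
  k=2: S(2,-2) = 3.1246; S(2,-1) = 5.1626; S(2,+0) = 8.5300; S(2,+1) = 14.0938; S(2,+2) = 23.2866
  k=3: S(3,-3) = 1.8911; S(3,-2) = 3.1246; S(3,-1) = 5.1626; S(3,+0) = 8.5300; S(3,+1) = 14.0938; S(3,+2) = 23.2866; S(3,+3) = 38.4756
Terminal payoffs V(N, j) = max(S_T - K, 0):
  V(3,-3) = 0.000000; V(3,-2) = 0.000000; V(3,-1) = 0.000000; V(3,+0) = 0.680000; V(3,+1) = 6.243797; V(3,+2) = 15.436648; V(3,+3) = 30.625649
Backward induction: V(k, j) = exp(-r*dt) * [p_u * V(k+1, j+1) + p_m * V(k+1, j) + p_d * V(k+1, j-1)]
  V(2,-2) = exp(-r*dt) * [p_u*0.000000 + p_m*0.000000 + p_d*0.000000] = 0.000000
  V(2,-1) = exp(-r*dt) * [p_u*0.680000 + p_m*0.000000 + p_d*0.000000] = 0.095050
  V(2,+0) = exp(-r*dt) * [p_u*6.243797 + p_m*0.680000 + p_d*0.000000] = 1.318219
  V(2,+1) = exp(-r*dt) * [p_u*15.436648 + p_m*6.243797 + p_d*0.680000] = 6.375722
  V(2,+2) = exp(-r*dt) * [p_u*30.625649 + p_m*15.436648 + p_d*6.243797] = 15.565797
  V(1,-1) = exp(-r*dt) * [p_u*1.318219 + p_m*0.095050 + p_d*0.000000] = 0.246526
  V(1,+0) = exp(-r*dt) * [p_u*6.375722 + p_m*1.318219 + p_d*0.095050] = 1.772606
  V(1,+1) = exp(-r*dt) * [p_u*15.565797 + p_m*6.375722 + p_d*1.318219] = 6.600038
  V(0,+0) = exp(-r*dt) * [p_u*6.600038 + p_m*1.772606 + p_d*0.246526] = 2.130073


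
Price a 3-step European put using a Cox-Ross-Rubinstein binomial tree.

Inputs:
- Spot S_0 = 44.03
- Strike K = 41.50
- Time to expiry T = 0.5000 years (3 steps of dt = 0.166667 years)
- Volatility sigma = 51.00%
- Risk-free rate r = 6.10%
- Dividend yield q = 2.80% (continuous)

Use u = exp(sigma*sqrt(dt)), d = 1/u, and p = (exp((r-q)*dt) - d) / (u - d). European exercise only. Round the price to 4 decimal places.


Answer: Price = V(0,0) = 4.9563

Derivation:
dt = T/N = 0.166667
u = exp(sigma*sqrt(dt)) = 1.231468; d = 1/u = 0.812039
p = (exp((r-q)*dt) - d) / (u - d) = 0.461285
Discount per step: exp(-r*dt) = 0.989885
Stock lattice S(k, i) with i counting down-moves:
  k=0: S(0,0) = 44.0300
  k=1: S(1,0) = 54.2215; S(1,1) = 35.7541
  k=2: S(2,0) = 66.7720; S(2,1) = 44.0300; S(2,2) = 29.0337
  k=3: S(3,0) = 82.2276; S(3,1) = 54.2215; S(3,2) = 35.7541; S(3,3) = 23.5765
Terminal payoffs V(N, i) = max(K - S_T, 0):
  V(3,0) = 0.000000; V(3,1) = 0.000000; V(3,2) = 5.745913; V(3,3) = 17.923479
Backward induction: V(k, i) = exp(-r*dt) * [p * V(k+1, i) + (1-p) * V(k+1, i+1)].
  V(2,0) = exp(-r*dt) * [p*0.000000 + (1-p)*0.000000] = 0.000000
  V(2,1) = exp(-r*dt) * [p*0.000000 + (1-p)*5.745913] = 3.064100
  V(2,2) = exp(-r*dt) * [p*5.745913 + (1-p)*17.923479] = 12.181674
  V(1,0) = exp(-r*dt) * [p*0.000000 + (1-p)*3.064100] = 1.633980
  V(1,1) = exp(-r*dt) * [p*3.064100 + (1-p)*12.181674] = 7.895199
  V(0,0) = exp(-r*dt) * [p*1.633980 + (1-p)*7.895199] = 4.956348


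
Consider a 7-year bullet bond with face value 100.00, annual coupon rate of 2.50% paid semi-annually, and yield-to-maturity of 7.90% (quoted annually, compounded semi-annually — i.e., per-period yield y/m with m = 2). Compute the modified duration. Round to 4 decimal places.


Answer: Modified duration = 6.0979

Derivation:
Coupon per period c = face * coupon_rate / m = 1.250000
Periods per year m = 2; per-period yield y/m = 0.039500
Number of cashflows N = 14
Cashflows (t years, CF_t, discount factor 1/(1+y/m)^(m*t), PV):
  t = 0.5000: CF_t = 1.250000, DF = 0.962001, PV = 1.202501
  t = 1.0000: CF_t = 1.250000, DF = 0.925446, PV = 1.156807
  t = 1.5000: CF_t = 1.250000, DF = 0.890280, PV = 1.112850
  t = 2.0000: CF_t = 1.250000, DF = 0.856450, PV = 1.070563
  t = 2.5000: CF_t = 1.250000, DF = 0.823906, PV = 1.029882
  t = 3.0000: CF_t = 1.250000, DF = 0.792598, PV = 0.990748
  t = 3.5000: CF_t = 1.250000, DF = 0.762480, PV = 0.953100
  t = 4.0000: CF_t = 1.250000, DF = 0.733507, PV = 0.916883
  t = 4.5000: CF_t = 1.250000, DF = 0.705634, PV = 0.882043
  t = 5.0000: CF_t = 1.250000, DF = 0.678821, PV = 0.848526
  t = 5.5000: CF_t = 1.250000, DF = 0.653026, PV = 0.816283
  t = 6.0000: CF_t = 1.250000, DF = 0.628212, PV = 0.785265
  t = 6.5000: CF_t = 1.250000, DF = 0.604340, PV = 0.755425
  t = 7.0000: CF_t = 101.250000, DF = 0.581376, PV = 58.864319
Price P = sum_t PV_t = 71.385194
First compute Macaulay numerator sum_t t * PV_t:
  t * PV_t at t = 0.5000: 0.601251
  t * PV_t at t = 1.0000: 1.156807
  t * PV_t at t = 1.5000: 1.669275
  t * PV_t at t = 2.0000: 2.141125
  t * PV_t at t = 2.5000: 2.574705
  t * PV_t at t = 3.0000: 2.972243
  t * PV_t at t = 3.5000: 3.335851
  t * PV_t at t = 4.0000: 3.667533
  t * PV_t at t = 4.5000: 3.969192
  t * PV_t at t = 5.0000: 4.242629
  t * PV_t at t = 5.5000: 4.489555
  t * PV_t at t = 6.0000: 4.711588
  t * PV_t at t = 6.5000: 4.910265
  t * PV_t at t = 7.0000: 412.050230
Macaulay duration D = 452.492249 / 71.385194 = 6.338741
Modified duration = D / (1 + y/m) = 6.338741 / (1 + 0.039500) = 6.097875


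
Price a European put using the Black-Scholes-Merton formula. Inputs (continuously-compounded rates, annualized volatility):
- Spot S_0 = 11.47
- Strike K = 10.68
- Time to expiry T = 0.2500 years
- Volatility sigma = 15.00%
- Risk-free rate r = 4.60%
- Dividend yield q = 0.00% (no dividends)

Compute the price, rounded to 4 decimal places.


Answer: Price = 0.0561

Derivation:
d1 = (ln(S/K) + (r - q + 0.5*sigma^2) * T) / (sigma * sqrt(T)) = 1.14232797
d2 = d1 - sigma * sqrt(T) = 1.06732797
exp(-rT) = 0.98856587; exp(-qT) = 1.00000000
P = K * exp(-rT) * N(-d2) - S_0 * exp(-qT) * N(-d1)
N(-d1) = 0.12665886; N(-d2) = 0.14291188
P = 10.6800 * 0.98856587 * 0.14291188 - 11.4700 * 1.00000000 * 0.12665886 = 0.0561


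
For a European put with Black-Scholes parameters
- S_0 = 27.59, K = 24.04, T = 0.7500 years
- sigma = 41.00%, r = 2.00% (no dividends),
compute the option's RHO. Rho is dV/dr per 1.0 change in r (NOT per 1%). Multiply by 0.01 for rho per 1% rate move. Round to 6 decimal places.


Answer: Rho = -7.109639

Derivation:
d1 = 0.6076872899; d2 = 0.2526168744
phi(d1) = 0.3316813851; exp(-qT) = 1.0000000000; exp(-rT) = 0.9851119396
N(-d2) = 0.4002821445
Rho = -K*T*exp(-rT)*N(-d2) = -24.0400 * 0.7500 * 0.9851119396 * 0.4002821445 = -7.109639


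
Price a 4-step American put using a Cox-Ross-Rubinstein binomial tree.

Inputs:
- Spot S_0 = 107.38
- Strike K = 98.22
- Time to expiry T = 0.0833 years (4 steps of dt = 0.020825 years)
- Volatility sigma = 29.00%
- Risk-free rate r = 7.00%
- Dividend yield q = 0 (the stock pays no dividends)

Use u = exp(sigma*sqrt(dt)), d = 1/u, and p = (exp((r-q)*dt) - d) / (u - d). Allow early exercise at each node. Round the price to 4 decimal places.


Answer: Price = V(0,0) = 0.4342

Derivation:
dt = T/N = 0.020825
u = exp(sigma*sqrt(dt)) = 1.042738; d = 1/u = 0.959014
p = (exp((r-q)*dt) - d) / (u - d) = 0.506963
Discount per step: exp(-r*dt) = 0.998543
Stock lattice S(k, i) with i counting down-moves:
  k=0: S(0,0) = 107.3800
  k=1: S(1,0) = 111.9692; S(1,1) = 102.9789
  k=2: S(2,0) = 116.7544; S(2,1) = 107.3800; S(2,2) = 98.7582
  k=3: S(3,0) = 121.7442; S(3,1) = 111.9692; S(3,2) = 102.9789; S(3,3) = 94.7105
  k=4: S(4,0) = 126.9473; S(4,1) = 116.7544; S(4,2) = 107.3800; S(4,3) = 98.7582; S(4,4) = 90.8287
Terminal payoffs V(N, i) = max(K - S_T, 0):
  V(4,0) = 0.000000; V(4,1) = 0.000000; V(4,2) = 0.000000; V(4,3) = 0.000000; V(4,4) = 7.391251
Backward induction: V(k, i) = exp(-r*dt) * [p * V(k+1, i) + (1-p) * V(k+1, i+1)]; then take max(V_cont, immediate exercise) for American.
  V(3,0) = exp(-r*dt) * [p*0.000000 + (1-p)*0.000000] = 0.000000; exercise = 0.000000; V(3,0) = max -> 0.000000
  V(3,1) = exp(-r*dt) * [p*0.000000 + (1-p)*0.000000] = 0.000000; exercise = 0.000000; V(3,1) = max -> 0.000000
  V(3,2) = exp(-r*dt) * [p*0.000000 + (1-p)*0.000000] = 0.000000; exercise = 0.000000; V(3,2) = max -> 0.000000
  V(3,3) = exp(-r*dt) * [p*0.000000 + (1-p)*7.391251] = 3.638849; exercise = 3.509452; V(3,3) = max -> 3.638849
  V(2,0) = exp(-r*dt) * [p*0.000000 + (1-p)*0.000000] = 0.000000; exercise = 0.000000; V(2,0) = max -> 0.000000
  V(2,1) = exp(-r*dt) * [p*0.000000 + (1-p)*0.000000] = 0.000000; exercise = 0.000000; V(2,1) = max -> 0.000000
  V(2,2) = exp(-r*dt) * [p*0.000000 + (1-p)*3.638849] = 1.791473; exercise = 0.000000; V(2,2) = max -> 1.791473
  V(1,0) = exp(-r*dt) * [p*0.000000 + (1-p)*0.000000] = 0.000000; exercise = 0.000000; V(1,0) = max -> 0.000000
  V(1,1) = exp(-r*dt) * [p*0.000000 + (1-p)*1.791473] = 0.881975; exercise = 0.000000; V(1,1) = max -> 0.881975
  V(0,0) = exp(-r*dt) * [p*0.000000 + (1-p)*0.881975] = 0.434213; exercise = 0.000000; V(0,0) = max -> 0.434213
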